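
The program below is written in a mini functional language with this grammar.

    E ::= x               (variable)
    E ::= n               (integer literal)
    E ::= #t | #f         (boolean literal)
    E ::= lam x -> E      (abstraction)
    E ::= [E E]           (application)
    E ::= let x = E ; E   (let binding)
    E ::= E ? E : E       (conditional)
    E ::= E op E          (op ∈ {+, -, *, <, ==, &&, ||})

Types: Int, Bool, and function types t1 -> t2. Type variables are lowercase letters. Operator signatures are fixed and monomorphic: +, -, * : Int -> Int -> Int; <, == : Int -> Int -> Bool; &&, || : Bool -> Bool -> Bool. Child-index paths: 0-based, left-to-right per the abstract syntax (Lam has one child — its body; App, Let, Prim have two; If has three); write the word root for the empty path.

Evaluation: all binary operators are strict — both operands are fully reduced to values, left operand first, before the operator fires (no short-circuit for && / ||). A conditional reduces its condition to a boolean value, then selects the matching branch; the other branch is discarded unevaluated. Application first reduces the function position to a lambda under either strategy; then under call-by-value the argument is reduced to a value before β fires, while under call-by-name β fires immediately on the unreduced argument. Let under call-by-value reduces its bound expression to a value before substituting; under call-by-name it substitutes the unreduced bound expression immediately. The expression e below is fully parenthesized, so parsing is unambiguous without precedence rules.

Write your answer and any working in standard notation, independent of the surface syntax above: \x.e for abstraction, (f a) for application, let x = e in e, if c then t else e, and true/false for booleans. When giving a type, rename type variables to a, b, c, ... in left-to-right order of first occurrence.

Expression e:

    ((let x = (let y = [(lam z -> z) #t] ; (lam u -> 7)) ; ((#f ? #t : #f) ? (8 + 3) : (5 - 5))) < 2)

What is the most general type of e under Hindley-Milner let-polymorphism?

Working:
z : a
\z._ : a -> a
  unify a -> a ~ Bool -> b
  unify a ~ Bool
  unify Bool ~ b
_ _ : Bool
let y : Bool
\u._ : c -> Int
let x : forall. c -> Int
  unify Bool ~ Bool
  unify Bool ~ Bool
  unify Bool ~ Bool
  unify Int ~ Int
  unify Int ~ Int
  unify Int ~ Int
  unify Int ~ Int
  unify Int ~ Int
  unify Int ~ Int
  unify Int ~ Int

Answer: Bool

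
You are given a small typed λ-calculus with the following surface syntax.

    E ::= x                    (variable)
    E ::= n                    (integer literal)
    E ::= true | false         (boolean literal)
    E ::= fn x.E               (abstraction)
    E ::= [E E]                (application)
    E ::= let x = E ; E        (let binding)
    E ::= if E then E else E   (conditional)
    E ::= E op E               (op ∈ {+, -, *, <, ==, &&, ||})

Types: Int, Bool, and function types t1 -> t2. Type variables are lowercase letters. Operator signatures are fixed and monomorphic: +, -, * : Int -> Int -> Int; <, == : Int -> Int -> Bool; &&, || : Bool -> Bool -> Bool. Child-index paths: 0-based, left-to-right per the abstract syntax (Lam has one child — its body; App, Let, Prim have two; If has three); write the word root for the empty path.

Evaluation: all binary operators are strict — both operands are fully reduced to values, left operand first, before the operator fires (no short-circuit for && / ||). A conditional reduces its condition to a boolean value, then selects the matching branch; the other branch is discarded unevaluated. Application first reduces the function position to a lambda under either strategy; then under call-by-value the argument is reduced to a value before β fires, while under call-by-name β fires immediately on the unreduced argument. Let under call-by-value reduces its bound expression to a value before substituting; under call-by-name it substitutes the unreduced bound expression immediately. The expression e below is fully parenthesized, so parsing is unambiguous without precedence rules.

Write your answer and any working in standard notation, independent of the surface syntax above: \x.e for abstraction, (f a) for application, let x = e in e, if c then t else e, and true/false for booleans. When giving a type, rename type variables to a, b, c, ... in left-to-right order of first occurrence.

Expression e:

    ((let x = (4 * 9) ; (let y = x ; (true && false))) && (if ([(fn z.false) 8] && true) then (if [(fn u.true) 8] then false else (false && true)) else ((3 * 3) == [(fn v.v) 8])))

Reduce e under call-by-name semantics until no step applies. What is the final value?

Answer: false

Trace:
step 0: ((let x = (4 * 9) in (let y = x in (true && false))) && (if (((\z.false) 8) && true) then (if ((\u.true) 8) then false else (false && true)) else ((3 * 3) == ((\v.v) 8))))
step 1: [let@0] ((let y = (4 * 9) in (true && false)) && (if (((\z.false) 8) && true) then (if ((\u.true) 8) then false else (false && true)) else ((3 * 3) == ((\v.v) 8))))
step 2: [let@0] ((true && false) && (if (((\z.false) 8) && true) then (if ((\u.true) 8) then false else (false && true)) else ((3 * 3) == ((\v.v) 8))))
step 3: [delta@0] (false && (if (((\z.false) 8) && true) then (if ((\u.true) 8) then false else (false && true)) else ((3 * 3) == ((\v.v) 8))))
step 4: [beta@1.0.0] (false && (if (false && true) then (if ((\u.true) 8) then false else (false && true)) else ((3 * 3) == ((\v.v) 8))))
step 5: [delta@1.0] (false && (if false then (if ((\u.true) 8) then false else (false && true)) else ((3 * 3) == ((\v.v) 8))))
step 6: [if@1] (false && ((3 * 3) == ((\v.v) 8)))
step 7: [delta@1.0] (false && (9 == ((\v.v) 8)))
step 8: [beta@1.1] (false && (9 == 8))
step 9: [delta@1] (false && false)
step 10: [delta@root] false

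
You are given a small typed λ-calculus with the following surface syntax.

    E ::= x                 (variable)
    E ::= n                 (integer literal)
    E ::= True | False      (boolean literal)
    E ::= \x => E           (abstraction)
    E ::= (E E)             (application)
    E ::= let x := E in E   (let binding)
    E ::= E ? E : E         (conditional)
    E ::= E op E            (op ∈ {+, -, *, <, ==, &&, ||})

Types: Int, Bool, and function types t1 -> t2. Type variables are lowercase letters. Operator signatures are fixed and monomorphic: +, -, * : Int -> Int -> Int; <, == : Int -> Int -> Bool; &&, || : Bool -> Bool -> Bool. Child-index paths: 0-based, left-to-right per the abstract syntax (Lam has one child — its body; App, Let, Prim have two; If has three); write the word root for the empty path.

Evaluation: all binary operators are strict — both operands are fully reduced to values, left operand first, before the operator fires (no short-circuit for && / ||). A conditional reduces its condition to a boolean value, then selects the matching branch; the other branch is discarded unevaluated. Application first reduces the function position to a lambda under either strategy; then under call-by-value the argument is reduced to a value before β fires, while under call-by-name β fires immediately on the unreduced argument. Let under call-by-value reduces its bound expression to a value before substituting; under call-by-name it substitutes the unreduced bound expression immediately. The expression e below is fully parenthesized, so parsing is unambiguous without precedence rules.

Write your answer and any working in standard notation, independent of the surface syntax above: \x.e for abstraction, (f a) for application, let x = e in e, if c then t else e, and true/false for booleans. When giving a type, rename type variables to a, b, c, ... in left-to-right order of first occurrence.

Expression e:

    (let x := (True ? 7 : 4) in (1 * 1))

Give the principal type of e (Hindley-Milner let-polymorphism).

Trace:
  unify Bool ~ Bool
  unify Int ~ Int
let x : Int
  unify Int ~ Int
  unify Int ~ Int

Answer: Int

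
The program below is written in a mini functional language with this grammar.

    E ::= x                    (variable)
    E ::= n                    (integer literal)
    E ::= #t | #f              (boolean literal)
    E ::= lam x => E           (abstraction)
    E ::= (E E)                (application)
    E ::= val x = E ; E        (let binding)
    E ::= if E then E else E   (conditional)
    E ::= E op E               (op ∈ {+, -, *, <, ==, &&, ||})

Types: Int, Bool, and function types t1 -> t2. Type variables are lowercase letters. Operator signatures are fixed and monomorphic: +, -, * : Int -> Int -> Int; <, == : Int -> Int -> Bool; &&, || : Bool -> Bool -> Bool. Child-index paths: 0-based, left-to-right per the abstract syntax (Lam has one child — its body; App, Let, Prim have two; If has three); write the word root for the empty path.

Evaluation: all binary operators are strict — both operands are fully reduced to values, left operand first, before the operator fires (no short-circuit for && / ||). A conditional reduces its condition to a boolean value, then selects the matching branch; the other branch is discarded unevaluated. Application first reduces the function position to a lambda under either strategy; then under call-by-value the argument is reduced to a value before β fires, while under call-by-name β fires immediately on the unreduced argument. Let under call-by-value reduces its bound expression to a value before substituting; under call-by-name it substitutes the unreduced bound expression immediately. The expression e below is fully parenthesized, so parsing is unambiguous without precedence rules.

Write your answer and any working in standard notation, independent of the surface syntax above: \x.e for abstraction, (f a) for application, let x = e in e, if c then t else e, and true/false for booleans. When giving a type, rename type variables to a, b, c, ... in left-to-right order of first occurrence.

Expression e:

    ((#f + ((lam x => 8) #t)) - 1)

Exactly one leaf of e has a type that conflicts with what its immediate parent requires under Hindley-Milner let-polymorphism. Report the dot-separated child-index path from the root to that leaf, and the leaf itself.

Working:
  unify Bool ~ Int
  FAIL: mismatch Bool ~ Int

Answer: 0.0 : false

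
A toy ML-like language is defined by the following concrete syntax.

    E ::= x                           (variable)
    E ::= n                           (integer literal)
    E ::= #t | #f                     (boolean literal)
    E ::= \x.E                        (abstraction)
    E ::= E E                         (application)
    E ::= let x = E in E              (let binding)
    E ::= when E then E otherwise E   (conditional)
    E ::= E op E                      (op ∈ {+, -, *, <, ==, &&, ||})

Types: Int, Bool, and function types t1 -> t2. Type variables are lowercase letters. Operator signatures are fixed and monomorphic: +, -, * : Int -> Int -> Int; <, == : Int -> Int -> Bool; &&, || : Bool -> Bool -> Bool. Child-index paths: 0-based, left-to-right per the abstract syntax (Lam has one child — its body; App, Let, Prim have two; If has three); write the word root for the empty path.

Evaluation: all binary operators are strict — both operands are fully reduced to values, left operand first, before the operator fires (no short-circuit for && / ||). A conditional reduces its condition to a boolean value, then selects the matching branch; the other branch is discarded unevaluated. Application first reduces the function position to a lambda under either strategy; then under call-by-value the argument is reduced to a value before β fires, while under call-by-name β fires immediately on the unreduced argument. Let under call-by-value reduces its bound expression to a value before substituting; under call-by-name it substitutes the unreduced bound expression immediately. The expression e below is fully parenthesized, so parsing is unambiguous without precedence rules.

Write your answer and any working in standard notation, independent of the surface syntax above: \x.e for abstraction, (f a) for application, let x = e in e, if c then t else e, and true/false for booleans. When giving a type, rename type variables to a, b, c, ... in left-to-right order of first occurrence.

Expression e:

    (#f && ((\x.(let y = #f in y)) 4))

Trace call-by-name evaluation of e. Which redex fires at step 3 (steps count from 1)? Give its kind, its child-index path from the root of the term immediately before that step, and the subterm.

Derivation:
step 0: (false && ((\x.(let y = false in y)) 4))
step 1: [beta@1] (false && (let y = false in y))
step 2: [let@1] (false && false)
step 3: [delta@root] false

Answer: delta at root : (false && false)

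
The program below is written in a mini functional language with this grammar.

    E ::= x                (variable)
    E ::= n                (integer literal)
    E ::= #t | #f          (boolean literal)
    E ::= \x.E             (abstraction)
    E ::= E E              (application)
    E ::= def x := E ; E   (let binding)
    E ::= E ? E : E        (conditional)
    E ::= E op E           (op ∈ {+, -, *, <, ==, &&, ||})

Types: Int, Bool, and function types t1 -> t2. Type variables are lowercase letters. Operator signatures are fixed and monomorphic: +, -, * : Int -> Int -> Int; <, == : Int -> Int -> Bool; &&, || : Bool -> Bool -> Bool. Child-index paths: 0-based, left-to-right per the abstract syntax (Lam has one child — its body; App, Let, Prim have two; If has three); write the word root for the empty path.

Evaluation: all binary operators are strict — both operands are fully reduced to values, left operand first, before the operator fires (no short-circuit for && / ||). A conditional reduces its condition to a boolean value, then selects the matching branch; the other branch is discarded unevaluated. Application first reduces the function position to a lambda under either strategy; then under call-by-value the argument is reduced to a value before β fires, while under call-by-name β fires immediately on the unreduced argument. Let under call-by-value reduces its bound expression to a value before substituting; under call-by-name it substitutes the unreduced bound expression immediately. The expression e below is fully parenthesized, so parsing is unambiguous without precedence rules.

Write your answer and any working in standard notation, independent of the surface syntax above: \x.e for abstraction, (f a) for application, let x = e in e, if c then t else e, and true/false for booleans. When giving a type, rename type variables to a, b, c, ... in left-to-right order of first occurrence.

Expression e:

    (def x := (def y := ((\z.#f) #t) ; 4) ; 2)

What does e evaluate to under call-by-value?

Working:
step 0: (let x = (let y = ((\z.false) true) in 4) in 2)
step 1: [beta@0.0] (let x = (let y = false in 4) in 2)
step 2: [let@0] (let x = 4 in 2)
step 3: [let@root] 2

Answer: 2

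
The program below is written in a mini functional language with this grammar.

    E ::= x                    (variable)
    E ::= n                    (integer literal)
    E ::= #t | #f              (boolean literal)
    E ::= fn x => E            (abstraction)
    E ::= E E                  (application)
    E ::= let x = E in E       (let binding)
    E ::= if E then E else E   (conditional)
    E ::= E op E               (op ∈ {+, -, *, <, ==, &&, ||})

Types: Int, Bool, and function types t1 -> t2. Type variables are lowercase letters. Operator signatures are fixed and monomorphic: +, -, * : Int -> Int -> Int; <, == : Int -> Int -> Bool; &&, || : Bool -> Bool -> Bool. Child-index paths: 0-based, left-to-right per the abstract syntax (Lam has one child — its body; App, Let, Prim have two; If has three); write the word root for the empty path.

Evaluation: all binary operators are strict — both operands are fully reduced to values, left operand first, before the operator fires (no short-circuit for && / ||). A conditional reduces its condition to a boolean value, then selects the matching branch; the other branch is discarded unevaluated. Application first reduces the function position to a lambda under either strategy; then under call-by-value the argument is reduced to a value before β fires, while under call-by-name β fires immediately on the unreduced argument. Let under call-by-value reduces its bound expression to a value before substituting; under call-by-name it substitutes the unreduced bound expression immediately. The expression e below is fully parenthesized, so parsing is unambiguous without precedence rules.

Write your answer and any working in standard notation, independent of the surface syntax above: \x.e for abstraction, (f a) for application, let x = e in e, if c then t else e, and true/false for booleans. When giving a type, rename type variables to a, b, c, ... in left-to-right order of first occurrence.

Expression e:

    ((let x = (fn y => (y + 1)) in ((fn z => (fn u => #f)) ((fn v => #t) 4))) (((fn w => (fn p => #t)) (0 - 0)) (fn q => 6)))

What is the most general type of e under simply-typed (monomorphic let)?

Answer: Bool

Trace:
y : a
  unify a ~ Int
  unify Int ~ Int
\y._ : Int -> Int
let x : Int -> Int
\u._ : c -> Bool
\z._ : b -> c -> Bool
\v._ : d -> Bool
  unify d -> Bool ~ Int -> e
  unify d ~ Int
  unify Bool ~ e
_ _ : Bool
  unify b -> c -> Bool ~ Bool -> f
  unify b ~ Bool
  unify c -> Bool ~ f
_ _ : c -> Bool
\p._ : h -> Bool
\w._ : g -> h -> Bool
  unify Int ~ Int
  unify Int ~ Int
  unify g -> h -> Bool ~ Int -> i
  unify g ~ Int
  unify h -> Bool ~ i
_ _ : h -> Bool
\q._ : j -> Int
  unify h -> Bool ~ (j -> Int) -> k
  unify h ~ j -> Int
  unify Bool ~ k
_ _ : Bool
  unify c -> Bool ~ Bool -> l
  unify c ~ Bool
  unify Bool ~ l
_ _ : Bool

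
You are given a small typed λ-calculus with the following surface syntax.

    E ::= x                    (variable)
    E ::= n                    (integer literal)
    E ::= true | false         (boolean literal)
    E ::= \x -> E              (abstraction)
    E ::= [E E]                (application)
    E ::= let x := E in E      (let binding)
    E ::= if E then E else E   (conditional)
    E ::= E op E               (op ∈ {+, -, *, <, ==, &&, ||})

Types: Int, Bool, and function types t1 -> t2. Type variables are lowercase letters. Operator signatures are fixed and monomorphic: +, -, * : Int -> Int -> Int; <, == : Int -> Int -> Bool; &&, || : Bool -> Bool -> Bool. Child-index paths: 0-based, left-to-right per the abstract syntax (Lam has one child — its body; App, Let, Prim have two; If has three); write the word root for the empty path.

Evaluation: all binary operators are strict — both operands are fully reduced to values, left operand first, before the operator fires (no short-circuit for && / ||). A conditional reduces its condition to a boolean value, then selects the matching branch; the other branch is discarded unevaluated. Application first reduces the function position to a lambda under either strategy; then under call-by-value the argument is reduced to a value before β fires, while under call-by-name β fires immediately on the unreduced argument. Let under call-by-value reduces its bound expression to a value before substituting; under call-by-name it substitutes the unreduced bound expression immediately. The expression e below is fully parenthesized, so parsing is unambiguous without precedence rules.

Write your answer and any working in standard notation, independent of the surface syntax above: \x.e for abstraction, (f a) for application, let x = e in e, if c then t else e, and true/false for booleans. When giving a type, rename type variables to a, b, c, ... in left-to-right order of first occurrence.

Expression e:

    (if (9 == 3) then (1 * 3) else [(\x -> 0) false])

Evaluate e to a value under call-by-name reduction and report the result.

Answer: 0

Derivation:
step 0: (if (9 == 3) then (1 * 3) else ((\x.0) false))
step 1: [delta@0] (if false then (1 * 3) else ((\x.0) false))
step 2: [if@root] ((\x.0) false)
step 3: [beta@root] 0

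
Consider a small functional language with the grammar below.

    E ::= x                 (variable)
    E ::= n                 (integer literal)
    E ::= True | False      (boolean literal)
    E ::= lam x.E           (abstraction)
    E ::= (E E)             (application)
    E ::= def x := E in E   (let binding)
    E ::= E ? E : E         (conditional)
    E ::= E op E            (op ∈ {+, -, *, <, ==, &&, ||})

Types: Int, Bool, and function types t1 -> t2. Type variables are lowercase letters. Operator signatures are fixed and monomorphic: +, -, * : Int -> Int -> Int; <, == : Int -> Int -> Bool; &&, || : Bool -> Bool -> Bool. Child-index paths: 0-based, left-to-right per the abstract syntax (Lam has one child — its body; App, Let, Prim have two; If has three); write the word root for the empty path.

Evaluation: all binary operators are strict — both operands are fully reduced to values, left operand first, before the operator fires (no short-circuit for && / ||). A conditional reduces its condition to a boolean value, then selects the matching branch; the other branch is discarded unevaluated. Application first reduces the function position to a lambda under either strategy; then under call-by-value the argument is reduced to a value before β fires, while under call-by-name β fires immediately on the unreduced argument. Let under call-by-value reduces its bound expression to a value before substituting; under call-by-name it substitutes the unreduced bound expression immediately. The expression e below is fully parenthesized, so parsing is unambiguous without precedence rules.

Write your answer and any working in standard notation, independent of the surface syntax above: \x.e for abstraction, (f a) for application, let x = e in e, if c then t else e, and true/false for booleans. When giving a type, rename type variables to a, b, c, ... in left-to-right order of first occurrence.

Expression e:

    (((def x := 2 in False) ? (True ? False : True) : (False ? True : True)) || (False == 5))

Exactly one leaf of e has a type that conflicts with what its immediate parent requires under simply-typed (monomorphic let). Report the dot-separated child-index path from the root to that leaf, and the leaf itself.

Trace:
let x : Int
  unify Bool ~ Bool
  unify Bool ~ Bool
  unify Bool ~ Bool
  unify Bool ~ Bool
  unify Bool ~ Bool
  unify Bool ~ Bool
  unify Bool ~ Bool
  unify Bool ~ Int
  FAIL: mismatch Bool ~ Int

Answer: 1.0 : false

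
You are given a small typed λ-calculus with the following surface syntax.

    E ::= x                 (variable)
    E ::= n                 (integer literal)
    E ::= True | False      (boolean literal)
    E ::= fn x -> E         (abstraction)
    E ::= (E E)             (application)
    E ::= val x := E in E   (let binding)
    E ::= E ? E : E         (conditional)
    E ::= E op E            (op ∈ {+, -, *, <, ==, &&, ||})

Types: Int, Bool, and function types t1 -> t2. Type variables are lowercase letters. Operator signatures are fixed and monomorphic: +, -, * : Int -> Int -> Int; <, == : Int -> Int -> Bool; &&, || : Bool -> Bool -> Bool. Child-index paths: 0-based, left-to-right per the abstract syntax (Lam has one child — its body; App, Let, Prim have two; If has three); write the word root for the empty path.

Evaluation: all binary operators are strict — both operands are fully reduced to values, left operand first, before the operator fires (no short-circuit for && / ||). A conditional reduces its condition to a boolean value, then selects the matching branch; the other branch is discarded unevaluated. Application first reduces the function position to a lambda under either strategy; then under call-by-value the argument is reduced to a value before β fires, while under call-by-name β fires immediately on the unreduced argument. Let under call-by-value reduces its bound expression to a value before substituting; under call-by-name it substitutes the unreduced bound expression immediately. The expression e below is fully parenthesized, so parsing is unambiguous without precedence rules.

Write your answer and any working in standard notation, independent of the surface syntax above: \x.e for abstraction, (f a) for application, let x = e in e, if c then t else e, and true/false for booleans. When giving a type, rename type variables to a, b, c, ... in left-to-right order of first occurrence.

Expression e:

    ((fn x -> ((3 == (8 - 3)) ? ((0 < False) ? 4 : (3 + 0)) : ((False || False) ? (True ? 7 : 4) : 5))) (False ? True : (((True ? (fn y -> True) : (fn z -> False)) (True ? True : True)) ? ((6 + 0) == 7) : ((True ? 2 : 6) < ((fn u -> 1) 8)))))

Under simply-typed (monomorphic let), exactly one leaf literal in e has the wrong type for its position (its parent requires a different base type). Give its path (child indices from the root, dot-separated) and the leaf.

Derivation:
  unify Int ~ Int
  unify Int ~ Int
  unify Int ~ Int
  unify Int ~ Int
  unify Bool ~ Bool
  unify Int ~ Int
  unify Bool ~ Int
  FAIL: mismatch Bool ~ Int

Answer: 0.0.1.0.1 : false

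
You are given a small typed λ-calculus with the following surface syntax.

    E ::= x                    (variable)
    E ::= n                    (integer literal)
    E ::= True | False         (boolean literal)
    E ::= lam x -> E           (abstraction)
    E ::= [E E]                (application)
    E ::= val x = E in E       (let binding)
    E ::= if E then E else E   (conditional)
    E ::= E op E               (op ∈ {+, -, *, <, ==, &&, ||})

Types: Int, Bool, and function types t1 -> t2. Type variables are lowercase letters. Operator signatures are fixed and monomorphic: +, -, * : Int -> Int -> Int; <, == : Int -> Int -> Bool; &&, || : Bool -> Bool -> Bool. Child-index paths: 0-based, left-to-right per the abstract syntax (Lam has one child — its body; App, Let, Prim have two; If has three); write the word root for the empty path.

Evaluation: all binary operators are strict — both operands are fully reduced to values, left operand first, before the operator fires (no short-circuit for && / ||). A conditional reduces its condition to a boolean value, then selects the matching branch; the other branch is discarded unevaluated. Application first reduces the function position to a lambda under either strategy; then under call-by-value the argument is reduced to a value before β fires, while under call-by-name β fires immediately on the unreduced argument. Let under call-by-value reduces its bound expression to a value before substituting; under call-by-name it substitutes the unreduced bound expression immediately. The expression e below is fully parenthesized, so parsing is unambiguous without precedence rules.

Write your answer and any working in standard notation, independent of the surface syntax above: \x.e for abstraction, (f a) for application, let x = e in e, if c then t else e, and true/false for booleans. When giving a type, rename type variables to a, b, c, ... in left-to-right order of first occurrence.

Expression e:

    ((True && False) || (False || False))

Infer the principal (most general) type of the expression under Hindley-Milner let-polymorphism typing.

Trace:
  unify Bool ~ Bool
  unify Bool ~ Bool
  unify Bool ~ Bool
  unify Bool ~ Bool
  unify Bool ~ Bool
  unify Bool ~ Bool

Answer: Bool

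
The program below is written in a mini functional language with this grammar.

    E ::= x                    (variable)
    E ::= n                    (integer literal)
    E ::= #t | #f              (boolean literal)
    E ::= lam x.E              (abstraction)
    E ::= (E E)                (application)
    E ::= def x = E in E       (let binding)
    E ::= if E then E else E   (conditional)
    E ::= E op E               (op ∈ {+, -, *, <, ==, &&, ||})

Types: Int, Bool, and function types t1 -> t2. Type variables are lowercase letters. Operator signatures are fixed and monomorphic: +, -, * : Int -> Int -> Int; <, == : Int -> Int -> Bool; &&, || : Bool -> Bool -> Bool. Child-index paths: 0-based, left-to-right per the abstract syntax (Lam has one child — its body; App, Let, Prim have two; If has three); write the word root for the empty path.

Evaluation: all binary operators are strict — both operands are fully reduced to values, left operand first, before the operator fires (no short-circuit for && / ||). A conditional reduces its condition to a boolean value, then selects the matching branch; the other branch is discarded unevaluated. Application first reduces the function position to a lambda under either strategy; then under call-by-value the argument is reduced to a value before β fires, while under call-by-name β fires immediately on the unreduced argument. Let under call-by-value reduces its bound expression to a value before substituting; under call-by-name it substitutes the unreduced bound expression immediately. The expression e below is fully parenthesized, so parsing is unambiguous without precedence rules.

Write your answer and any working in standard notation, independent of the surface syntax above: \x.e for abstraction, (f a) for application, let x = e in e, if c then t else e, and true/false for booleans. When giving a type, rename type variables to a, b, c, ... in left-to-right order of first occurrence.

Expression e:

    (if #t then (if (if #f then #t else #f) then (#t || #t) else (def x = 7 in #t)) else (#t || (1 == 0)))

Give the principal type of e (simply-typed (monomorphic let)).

Answer: Bool

Working:
  unify Bool ~ Bool
  unify Bool ~ Bool
  unify Bool ~ Bool
  unify Bool ~ Bool
  unify Bool ~ Bool
  unify Bool ~ Bool
let x : Int
  unify Bool ~ Bool
  unify Bool ~ Bool
  unify Int ~ Int
  unify Int ~ Int
  unify Bool ~ Bool
  unify Bool ~ Bool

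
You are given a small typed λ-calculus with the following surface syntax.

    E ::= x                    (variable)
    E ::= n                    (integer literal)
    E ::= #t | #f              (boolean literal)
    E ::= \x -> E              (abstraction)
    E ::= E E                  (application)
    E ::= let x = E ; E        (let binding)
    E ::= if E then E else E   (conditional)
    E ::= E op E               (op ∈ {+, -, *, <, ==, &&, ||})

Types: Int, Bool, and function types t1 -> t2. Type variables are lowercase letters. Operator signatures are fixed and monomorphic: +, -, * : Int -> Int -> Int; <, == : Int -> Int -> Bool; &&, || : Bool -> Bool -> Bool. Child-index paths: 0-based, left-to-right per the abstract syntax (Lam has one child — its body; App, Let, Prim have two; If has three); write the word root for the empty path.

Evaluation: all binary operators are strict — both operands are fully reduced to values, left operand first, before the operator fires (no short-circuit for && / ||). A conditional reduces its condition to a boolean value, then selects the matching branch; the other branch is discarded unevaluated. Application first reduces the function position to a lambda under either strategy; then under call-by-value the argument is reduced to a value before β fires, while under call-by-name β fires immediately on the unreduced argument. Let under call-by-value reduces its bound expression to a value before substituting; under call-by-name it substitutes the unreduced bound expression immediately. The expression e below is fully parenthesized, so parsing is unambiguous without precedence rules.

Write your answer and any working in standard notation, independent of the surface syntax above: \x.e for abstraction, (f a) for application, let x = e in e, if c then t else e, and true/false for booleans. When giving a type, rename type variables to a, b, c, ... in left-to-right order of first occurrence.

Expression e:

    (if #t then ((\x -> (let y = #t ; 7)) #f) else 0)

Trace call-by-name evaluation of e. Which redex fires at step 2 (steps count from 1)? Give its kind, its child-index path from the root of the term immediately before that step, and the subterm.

Trace:
step 0: (if true then ((\x.(let y = true in 7)) false) else 0)
step 1: [if@root] ((\x.(let y = true in 7)) false)
step 2: [beta@root] (let y = true in 7)

Answer: beta at root : ((\x.(let y = true in 7)) false)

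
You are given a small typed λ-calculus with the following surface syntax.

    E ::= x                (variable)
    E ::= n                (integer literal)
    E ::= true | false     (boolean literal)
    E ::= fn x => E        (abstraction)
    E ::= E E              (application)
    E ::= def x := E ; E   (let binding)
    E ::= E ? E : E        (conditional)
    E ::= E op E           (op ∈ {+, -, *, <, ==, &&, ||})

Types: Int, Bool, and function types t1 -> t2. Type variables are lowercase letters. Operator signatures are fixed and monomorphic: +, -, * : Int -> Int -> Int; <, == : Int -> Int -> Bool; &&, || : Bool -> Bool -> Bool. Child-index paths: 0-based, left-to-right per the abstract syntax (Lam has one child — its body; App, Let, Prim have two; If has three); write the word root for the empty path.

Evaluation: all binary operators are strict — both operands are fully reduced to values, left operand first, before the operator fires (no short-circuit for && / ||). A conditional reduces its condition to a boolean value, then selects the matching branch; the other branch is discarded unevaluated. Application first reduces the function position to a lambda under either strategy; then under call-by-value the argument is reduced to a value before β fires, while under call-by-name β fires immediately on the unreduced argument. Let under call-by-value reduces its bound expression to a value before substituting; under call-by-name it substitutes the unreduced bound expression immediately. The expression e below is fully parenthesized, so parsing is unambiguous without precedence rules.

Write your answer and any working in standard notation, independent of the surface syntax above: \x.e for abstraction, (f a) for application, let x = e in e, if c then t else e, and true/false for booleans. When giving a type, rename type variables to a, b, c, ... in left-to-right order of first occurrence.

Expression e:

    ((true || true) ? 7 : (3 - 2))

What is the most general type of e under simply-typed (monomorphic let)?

Answer: Int

Trace:
  unify Bool ~ Bool
  unify Bool ~ Bool
  unify Bool ~ Bool
  unify Int ~ Int
  unify Int ~ Int
  unify Int ~ Int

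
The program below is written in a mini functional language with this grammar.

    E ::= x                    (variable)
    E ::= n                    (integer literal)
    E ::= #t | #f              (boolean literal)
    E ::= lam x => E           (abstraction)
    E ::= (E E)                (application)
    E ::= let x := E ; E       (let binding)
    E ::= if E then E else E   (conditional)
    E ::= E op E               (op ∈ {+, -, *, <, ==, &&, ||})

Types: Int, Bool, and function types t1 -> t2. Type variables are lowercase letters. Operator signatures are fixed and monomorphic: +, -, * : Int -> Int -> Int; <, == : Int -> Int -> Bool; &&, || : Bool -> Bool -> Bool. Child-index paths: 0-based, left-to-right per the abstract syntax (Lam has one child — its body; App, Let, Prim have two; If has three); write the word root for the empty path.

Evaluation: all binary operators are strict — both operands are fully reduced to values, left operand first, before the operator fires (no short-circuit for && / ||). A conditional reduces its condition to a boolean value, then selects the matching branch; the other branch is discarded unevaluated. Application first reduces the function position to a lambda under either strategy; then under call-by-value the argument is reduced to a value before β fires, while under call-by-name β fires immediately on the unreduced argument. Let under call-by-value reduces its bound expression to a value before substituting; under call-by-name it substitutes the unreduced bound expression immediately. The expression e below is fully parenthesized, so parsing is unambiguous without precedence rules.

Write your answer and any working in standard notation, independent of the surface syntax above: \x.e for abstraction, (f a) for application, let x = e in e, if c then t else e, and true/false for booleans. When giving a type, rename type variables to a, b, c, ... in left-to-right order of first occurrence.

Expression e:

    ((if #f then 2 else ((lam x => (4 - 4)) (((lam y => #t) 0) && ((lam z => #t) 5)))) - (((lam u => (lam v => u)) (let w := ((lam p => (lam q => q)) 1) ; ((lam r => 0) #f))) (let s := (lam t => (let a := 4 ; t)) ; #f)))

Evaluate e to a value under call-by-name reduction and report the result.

Working:
step 0: ((if false then 2 else ((\x.(4 - 4)) (((\y.true) 0) && ((\z.true) 5)))) - (((\u.(\v.u)) (let w = ((\p.(\q.q)) 1) in ((\r.0) false))) (let s = (\t.(let a = 4 in t)) in false)))
step 1: [if@0] (((\x.(4 - 4)) (((\y.true) 0) && ((\z.true) 5))) - (((\u.(\v.u)) (let w = ((\p.(\q.q)) 1) in ((\r.0) false))) (let s = (\t.(let a = 4 in t)) in false)))
step 2: [beta@0] ((4 - 4) - (((\u.(\v.u)) (let w = ((\p.(\q.q)) 1) in ((\r.0) false))) (let s = (\t.(let a = 4 in t)) in false)))
step 3: [delta@0] (0 - (((\u.(\v.u)) (let w = ((\p.(\q.q)) 1) in ((\r.0) false))) (let s = (\t.(let a = 4 in t)) in false)))
step 4: [beta@1.0] (0 - ((\v.(let w = ((\p.(\q.q)) 1) in ((\r.0) false))) (let s = (\t.(let a = 4 in t)) in false)))
step 5: [beta@1] (0 - (let w = ((\p.(\q.q)) 1) in ((\r.0) false)))
step 6: [let@1] (0 - ((\r.0) false))
step 7: [beta@1] (0 - 0)
step 8: [delta@root] 0

Answer: 0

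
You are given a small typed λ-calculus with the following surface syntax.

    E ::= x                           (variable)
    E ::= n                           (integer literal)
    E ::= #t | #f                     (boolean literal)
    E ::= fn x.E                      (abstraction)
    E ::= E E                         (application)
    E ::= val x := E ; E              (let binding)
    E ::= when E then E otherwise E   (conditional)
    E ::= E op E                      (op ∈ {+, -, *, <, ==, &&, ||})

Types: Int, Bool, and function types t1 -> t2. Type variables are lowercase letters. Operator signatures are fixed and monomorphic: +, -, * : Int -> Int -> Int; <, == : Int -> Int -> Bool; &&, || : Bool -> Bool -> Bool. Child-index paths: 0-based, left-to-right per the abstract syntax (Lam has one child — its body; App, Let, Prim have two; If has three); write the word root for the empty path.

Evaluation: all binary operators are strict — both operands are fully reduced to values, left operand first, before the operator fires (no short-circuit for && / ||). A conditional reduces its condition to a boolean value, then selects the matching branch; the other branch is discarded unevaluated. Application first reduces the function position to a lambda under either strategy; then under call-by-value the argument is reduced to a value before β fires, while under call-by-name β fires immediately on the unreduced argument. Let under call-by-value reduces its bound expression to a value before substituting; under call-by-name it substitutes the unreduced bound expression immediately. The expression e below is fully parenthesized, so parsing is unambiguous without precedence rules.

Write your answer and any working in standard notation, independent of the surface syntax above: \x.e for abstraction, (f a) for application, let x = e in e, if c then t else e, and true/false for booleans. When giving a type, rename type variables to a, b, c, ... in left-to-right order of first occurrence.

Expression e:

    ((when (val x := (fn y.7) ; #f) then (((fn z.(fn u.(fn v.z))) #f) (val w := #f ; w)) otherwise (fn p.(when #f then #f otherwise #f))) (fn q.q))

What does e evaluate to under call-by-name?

Answer: false

Derivation:
step 0: ((if (let x = (\y.7) in false) then (((\z.(\u.(\v.z))) false) (let w = false in w)) else (\p.(if false then false else false))) (\q.q))
step 1: [let@0.0] ((if false then (((\z.(\u.(\v.z))) false) (let w = false in w)) else (\p.(if false then false else false))) (\q.q))
step 2: [if@0] ((\p.(if false then false else false)) (\q.q))
step 3: [beta@root] (if false then false else false)
step 4: [if@root] false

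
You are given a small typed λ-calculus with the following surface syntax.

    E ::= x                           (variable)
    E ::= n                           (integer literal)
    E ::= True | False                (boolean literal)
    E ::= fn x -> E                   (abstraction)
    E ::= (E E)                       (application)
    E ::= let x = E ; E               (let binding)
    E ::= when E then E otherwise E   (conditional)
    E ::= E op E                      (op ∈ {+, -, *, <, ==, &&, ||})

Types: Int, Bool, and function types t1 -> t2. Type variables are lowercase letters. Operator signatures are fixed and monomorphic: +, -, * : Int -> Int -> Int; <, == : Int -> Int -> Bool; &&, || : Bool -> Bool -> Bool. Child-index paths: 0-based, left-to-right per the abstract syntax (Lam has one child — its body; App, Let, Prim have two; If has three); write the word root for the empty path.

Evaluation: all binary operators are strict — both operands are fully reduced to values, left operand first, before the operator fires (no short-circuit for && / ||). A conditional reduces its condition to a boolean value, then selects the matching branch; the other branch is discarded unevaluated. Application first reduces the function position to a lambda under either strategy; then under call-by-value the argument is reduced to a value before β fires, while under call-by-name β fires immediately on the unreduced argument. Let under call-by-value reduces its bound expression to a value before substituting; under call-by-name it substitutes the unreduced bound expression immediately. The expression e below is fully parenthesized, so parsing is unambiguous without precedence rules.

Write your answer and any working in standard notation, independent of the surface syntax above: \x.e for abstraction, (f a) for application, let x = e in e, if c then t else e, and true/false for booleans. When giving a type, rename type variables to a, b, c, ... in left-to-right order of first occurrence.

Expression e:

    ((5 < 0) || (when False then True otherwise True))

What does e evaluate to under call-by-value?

Answer: true

Working:
step 0: ((5 < 0) || (if false then true else true))
step 1: [delta@0] (false || (if false then true else true))
step 2: [if@1] (false || true)
step 3: [delta@root] true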